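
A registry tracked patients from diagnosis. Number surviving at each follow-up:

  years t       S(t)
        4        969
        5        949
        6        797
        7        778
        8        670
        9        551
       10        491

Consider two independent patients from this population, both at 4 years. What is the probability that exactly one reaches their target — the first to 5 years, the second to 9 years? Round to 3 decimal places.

p₁ = S(5)/S(4) = 949/969 = 0.979360; p₂ = S(9)/S(4) = 551/969 = 0.568627.
P(exactly one) = p₁(1−p₂) + (1−p₁)p₂ = 0.422469 + 0.011736 = 0.434206.

0.434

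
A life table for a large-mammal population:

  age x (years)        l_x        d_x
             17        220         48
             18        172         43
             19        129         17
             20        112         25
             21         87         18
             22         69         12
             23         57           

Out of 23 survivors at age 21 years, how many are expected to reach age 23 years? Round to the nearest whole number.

15

The relevant probability is 57/87 = 0.655172.
Expected number = 23 × 0.655172 = 15.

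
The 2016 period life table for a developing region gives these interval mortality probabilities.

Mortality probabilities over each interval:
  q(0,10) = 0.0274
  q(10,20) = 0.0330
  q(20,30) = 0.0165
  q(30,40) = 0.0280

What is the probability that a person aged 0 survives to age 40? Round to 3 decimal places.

Survival from 0 to 40 is the product of surviving each interval: (1 − 0.0274) × (1 − 0.0330) × (1 − 0.0165) × (1 − 0.0280).
= 0.9726 × 0.9670 × 0.9835 × 0.9720 = 0.899086.

0.899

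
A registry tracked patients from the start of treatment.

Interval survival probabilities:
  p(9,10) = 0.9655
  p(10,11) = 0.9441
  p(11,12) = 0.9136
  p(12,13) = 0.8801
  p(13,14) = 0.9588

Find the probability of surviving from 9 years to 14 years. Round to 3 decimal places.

The overall survival probability is 0.9655 × 0.9441 × 0.9136 × 0.8801 × 0.9588.
= 0.702727.

0.703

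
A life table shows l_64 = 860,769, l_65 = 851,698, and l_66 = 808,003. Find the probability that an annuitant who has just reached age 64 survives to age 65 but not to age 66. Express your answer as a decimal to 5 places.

We want 1|1q64 = (l_65 − l_66)/l_64.
This is the probability of reaching 65 but not 66, conditional on being alive at 64: (l_65 − l_66) / l_64.
= (851,698 − 808,003) / 860,769 = 43,695 / 860,769 = 0.050763.

0.05076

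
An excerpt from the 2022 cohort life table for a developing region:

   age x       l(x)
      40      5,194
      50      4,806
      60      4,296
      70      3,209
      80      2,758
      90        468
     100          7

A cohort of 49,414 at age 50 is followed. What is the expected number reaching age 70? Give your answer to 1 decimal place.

32994.1

The relevant probability is 3,209/4,806 = 0.667707.
Expected number = 49,414 × 0.667707 = 32994.1.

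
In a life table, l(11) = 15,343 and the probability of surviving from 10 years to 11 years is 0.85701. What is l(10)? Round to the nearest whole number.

17903

l(10) = l(11) / p = 15,343 / 0.85701 = 17903.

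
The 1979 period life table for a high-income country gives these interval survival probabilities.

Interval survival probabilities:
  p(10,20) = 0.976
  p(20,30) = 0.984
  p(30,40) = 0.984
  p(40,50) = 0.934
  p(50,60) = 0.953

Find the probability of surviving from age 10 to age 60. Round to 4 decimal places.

Survival from 10 to 60 is the product of surviving each interval: 0.976 × 0.984 × 0.984 × 0.934 × 0.953.
= 0.841162.

0.8412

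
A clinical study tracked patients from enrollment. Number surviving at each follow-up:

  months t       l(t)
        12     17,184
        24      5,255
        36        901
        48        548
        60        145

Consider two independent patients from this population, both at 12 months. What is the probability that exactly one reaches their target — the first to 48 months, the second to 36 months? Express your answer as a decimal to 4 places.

0.0810

p₁ = l(48)/l(12) = 548/17,184 = 0.031890; p₂ = l(36)/l(12) = 901/17,184 = 0.052432.
P(exactly one) = p₁(1−p₂) + (1−p₁)p₂ = 0.030218 + 0.050760 = 0.080978.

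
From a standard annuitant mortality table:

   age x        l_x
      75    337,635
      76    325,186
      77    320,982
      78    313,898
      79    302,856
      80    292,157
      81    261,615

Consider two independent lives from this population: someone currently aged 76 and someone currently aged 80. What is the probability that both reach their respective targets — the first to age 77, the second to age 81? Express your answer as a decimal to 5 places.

0.88388

p₁ = l_77/l_76 = 320,982/325,186 = 0.987072; p₂ = l_81/l_80 = 261,615/292,157 = 0.895460.
P(both) = p₁ × p₂ = 0.987072 × 0.895460 = 0.883883.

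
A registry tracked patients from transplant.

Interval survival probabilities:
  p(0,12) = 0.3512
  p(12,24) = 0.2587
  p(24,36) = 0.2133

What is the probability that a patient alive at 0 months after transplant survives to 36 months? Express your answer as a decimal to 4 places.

P(survive 0→36) = 0.3512 × 0.2587 × 0.2133.
= 0.019379.

0.0194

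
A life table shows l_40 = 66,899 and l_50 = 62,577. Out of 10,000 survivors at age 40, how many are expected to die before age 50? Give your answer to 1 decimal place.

646.0

The relevant probability is 1 − 62,577/66,899 = 0.064605.
Expected number = 10,000 × 0.064605 = 646.0.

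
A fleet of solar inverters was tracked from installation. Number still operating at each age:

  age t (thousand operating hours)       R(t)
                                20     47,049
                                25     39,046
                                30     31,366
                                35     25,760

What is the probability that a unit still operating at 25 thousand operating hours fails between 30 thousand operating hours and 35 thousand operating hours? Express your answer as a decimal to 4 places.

0.1436

This is the probability of reaching 30 but not 35, conditional on being operational at 25: (R(30) − R(35)) / R(25).
= (31,366 − 25,760) / 39,046 = 5,606 / 39,046 = 0.143574.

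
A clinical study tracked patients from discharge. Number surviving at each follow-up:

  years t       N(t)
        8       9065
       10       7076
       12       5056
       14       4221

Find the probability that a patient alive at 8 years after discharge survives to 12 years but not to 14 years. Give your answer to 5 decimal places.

This is the probability of reaching 12 but not 14, conditional on being alive at 8: (N(12) − N(14)) / N(8).
= (5056 − 4221) / 9065 = 835 / 9065 = 0.092113.

0.09211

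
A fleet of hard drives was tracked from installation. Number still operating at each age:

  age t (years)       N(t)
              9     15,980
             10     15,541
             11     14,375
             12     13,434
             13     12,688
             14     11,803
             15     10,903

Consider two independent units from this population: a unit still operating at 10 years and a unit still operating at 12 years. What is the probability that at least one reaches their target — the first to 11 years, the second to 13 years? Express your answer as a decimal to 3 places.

p₁ = N(11)/N(10) = 14,375/15,541 = 0.924973; p₂ = N(13)/N(12) = 12,688/13,434 = 0.944469.
P(at least one) = 1 − (1−p₁)(1−p₂) = 1 − 0.075027 × 0.055531 = 0.995834.

0.996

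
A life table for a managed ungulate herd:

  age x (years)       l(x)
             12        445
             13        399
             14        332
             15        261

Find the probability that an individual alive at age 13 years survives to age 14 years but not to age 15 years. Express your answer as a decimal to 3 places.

This is the probability of reaching 14 but not 15, conditional on being alive at 13: (l(14) − l(15)) / l(13).
= (332 − 261) / 399 = 71 / 399 = 0.177945.

0.178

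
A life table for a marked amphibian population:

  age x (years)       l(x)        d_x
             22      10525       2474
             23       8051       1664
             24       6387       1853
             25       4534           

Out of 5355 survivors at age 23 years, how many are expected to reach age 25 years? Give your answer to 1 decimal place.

3015.7

The relevant probability is 4534/8051 = 0.563160.
Expected number = 5355 × 0.563160 = 3015.7.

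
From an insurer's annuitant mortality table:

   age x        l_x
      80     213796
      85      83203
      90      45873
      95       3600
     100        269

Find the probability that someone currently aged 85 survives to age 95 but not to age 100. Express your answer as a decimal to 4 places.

0.0400

We want 10|5q85 = (l_95 − l_100)/l_85.
This is the probability of reaching 95 but not 100, conditional on being alive at 85: (l_95 − l_100) / l_85.
= (3600 − 269) / 83203 = 3331 / 83203 = 0.040035.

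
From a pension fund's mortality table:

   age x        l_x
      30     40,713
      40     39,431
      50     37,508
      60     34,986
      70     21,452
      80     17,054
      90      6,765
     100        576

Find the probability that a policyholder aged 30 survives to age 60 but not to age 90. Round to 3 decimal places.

We want 30|30q30 = (l_60 − l_90)/l_30.
This is the probability of reaching 60 but not 90, conditional on being alive at 30: (l_60 − l_90) / l_30.
= (34,986 − 6,765) / 40,713 = 28,221 / 40,713 = 0.693169.

0.693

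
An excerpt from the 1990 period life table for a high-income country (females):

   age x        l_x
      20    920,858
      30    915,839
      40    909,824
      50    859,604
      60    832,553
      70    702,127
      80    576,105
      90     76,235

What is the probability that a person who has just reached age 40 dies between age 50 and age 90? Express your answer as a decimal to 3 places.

We want 10|40q40 = (l_50 − l_90)/l_40.
This is the probability of reaching 50 but not 90, conditional on being alive at 40: (l_50 − l_90) / l_40.
= (859,604 − 76,235) / 909,824 = 783,369 / 909,824 = 0.861012.

0.861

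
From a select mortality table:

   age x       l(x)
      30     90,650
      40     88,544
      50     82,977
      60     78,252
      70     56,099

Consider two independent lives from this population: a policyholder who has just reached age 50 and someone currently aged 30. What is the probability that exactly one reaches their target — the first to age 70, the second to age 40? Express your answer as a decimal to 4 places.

p₁ = l(70)/l(50) = 56,099/82,977 = 0.676079; p₂ = l(40)/l(30) = 88,544/90,650 = 0.976768.
P(exactly one) = p₁(1−p₂) + (1−p₁)p₂ = 0.015707 + 0.316396 = 0.332102.

0.3321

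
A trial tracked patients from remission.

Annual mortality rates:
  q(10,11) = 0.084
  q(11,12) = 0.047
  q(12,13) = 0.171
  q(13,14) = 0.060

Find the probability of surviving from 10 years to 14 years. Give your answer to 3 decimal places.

0.680

Survival from 10 to 14 is the product of surviving each interval: (1 − 0.084) × (1 − 0.047) × (1 − 0.171) × (1 − 0.060).
= 0.916 × 0.953 × 0.829 × 0.940 = 0.680253.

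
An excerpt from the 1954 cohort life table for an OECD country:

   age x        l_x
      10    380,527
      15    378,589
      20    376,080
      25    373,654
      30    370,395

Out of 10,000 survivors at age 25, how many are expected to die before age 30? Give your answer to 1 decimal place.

The relevant probability is 1 − 370,395/373,654 = 0.008722.
Expected number = 10,000 × 0.008722 = 87.2.

87.2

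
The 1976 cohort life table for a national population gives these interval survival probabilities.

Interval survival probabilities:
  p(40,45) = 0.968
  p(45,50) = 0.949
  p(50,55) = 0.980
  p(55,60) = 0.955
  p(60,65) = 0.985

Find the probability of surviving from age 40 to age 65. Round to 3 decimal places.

0.847

P(survive 40→65) = 0.968 × 0.949 × 0.980 × 0.955 × 0.985.
= 0.846851.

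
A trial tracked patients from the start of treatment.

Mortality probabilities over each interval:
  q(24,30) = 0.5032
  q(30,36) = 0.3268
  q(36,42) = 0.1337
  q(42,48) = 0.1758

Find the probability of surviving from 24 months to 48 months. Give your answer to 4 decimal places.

Survival from 24 to 48 is the product of surviving each interval: (1 − 0.5032) × (1 − 0.3268) × (1 − 0.1337) × (1 − 0.1758).
= 0.4968 × 0.6732 × 0.8663 × 0.8242 = 0.238796.

0.2388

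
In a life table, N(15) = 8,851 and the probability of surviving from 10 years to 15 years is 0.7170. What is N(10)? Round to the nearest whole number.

N(10) = N(15) / p = 8,851 / 0.7170 = 12344.

12344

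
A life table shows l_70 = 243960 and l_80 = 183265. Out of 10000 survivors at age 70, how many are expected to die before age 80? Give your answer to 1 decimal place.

The relevant probability is 1 − 183265/243960 = 0.248791.
Expected number = 10000 × 0.248791 = 2487.9.

2487.9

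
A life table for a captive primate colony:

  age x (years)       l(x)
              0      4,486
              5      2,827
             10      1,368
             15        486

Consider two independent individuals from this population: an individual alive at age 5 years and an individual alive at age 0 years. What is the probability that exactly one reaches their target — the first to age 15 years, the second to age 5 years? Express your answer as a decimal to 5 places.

p₁ = l(15)/l(5) = 486/2,827 = 0.171914; p₂ = l(5)/l(0) = 2,827/4,486 = 0.630183.
P(exactly one) = p₁(1−p₂) + (1−p₁)p₂ = 0.063577 + 0.521846 = 0.585422.

0.58542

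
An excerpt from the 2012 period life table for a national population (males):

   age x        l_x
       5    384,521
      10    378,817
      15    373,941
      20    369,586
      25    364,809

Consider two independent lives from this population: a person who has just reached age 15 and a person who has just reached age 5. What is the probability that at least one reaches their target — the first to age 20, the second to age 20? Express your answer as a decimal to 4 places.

0.9995

p₁ = l_20/l_15 = 369,586/373,941 = 0.988354; p₂ = l_20/l_5 = 369,586/384,521 = 0.961159.
P(at least one) = 1 − (1−p₁)(1−p₂) = 1 − 0.011646 × 0.038841 = 0.999548.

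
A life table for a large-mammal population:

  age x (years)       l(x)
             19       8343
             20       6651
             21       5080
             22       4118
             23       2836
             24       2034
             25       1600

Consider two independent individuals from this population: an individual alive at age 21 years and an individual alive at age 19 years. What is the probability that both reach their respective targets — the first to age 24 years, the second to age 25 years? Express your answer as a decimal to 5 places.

p₁ = l(24)/l(21) = 2034/5080 = 0.400394; p₂ = l(25)/l(19) = 1600/8343 = 0.191778.
P(both) = p₁ × p₂ = 0.400394 × 0.191778 = 0.076787.

0.07679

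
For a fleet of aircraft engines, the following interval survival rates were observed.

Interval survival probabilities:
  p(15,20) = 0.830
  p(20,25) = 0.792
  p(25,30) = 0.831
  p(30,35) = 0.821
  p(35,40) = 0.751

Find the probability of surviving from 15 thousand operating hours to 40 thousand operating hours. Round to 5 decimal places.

Survival from 15 to 40 is the product of surviving each interval: 0.830 × 0.792 × 0.831 × 0.821 × 0.751.
= 0.336812.

0.33681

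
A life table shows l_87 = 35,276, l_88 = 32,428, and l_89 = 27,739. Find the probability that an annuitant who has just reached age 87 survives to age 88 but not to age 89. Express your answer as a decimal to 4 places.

We want 1|1q87 = (l_88 − l_89)/l_87.
This is the probability of reaching 88 but not 89, conditional on being alive at 87: (l_88 − l_89) / l_87.
= (32,428 − 27,739) / 35,276 = 4,689 / 35,276 = 0.132923.

0.1329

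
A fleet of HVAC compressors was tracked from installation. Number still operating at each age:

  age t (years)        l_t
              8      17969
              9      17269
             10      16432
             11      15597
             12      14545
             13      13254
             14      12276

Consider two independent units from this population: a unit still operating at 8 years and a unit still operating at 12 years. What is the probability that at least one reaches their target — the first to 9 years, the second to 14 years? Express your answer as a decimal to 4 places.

0.9939

p₁ = l_9/l_8 = 17269/17969 = 0.961044; p₂ = l_14/l_12 = 12276/14545 = 0.844001.
P(at least one) = 1 − (1−p₁)(1−p₂) = 1 − 0.038956 × 0.155999 = 0.993923.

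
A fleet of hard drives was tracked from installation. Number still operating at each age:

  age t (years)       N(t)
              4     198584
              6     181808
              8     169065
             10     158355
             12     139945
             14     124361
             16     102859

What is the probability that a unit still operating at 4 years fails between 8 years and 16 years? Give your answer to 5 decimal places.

This is the probability of reaching 8 but not 16, conditional on being operational at 4: (N(8) − N(16)) / N(4).
= (169065 − 102859) / 198584 = 66206 / 198584 = 0.333390.

0.33339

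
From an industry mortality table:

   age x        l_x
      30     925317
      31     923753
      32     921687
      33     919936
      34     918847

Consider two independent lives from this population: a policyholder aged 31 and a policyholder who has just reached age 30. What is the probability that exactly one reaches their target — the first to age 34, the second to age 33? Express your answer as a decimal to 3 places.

0.011

p₁ = l_34/l_31 = 918847/923753 = 0.994689; p₂ = l_33/l_30 = 919936/925317 = 0.994185.
P(exactly one) = p₁(1−p₂) + (1−p₁)p₂ = 0.005784 + 0.005280 = 0.011064.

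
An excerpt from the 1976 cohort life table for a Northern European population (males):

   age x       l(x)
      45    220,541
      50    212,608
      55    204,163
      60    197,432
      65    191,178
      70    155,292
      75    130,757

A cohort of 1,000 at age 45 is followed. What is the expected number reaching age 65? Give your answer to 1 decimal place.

The relevant probability is 191,178/220,541 = 0.866859.
Expected number = 1,000 × 0.866859 = 866.9.

866.9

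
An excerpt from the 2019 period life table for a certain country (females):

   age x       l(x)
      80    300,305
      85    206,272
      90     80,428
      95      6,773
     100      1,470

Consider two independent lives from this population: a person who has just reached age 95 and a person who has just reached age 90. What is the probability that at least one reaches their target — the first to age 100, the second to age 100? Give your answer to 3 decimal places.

p₁ = l(100)/l(95) = 1,470/6,773 = 0.217038; p₂ = l(100)/l(90) = 1,470/80,428 = 0.018277.
P(at least one) = 1 − (1−p₁)(1−p₂) = 1 − 0.782962 × 0.981723 = 0.231348.

0.231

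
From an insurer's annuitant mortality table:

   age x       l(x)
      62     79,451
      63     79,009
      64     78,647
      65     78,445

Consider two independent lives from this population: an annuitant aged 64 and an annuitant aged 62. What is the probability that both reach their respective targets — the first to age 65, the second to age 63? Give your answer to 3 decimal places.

p₁ = l(65)/l(64) = 78,445/78,647 = 0.997432; p₂ = l(63)/l(62) = 79,009/79,451 = 0.994437.
P(both) = p₁ × p₂ = 0.997432 × 0.994437 = 0.991883.

0.992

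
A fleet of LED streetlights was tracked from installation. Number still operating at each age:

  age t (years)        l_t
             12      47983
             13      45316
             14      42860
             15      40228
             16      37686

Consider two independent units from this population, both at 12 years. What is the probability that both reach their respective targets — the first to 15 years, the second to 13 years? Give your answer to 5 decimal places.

p₁ = l_15/l_12 = 40228/47983 = 0.838380; p₂ = l_13/l_12 = 45316/47983 = 0.944418.
P(both) = p₁ × p₂ = 0.838380 × 0.944418 = 0.791781.

0.79178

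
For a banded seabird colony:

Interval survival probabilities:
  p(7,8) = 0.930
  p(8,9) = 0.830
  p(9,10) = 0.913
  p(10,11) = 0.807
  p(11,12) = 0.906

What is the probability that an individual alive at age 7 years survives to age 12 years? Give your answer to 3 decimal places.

0.515

Survival from 7 to 12 is the product of surviving each interval: 0.930 × 0.830 × 0.913 × 0.807 × 0.906.
= 0.515268.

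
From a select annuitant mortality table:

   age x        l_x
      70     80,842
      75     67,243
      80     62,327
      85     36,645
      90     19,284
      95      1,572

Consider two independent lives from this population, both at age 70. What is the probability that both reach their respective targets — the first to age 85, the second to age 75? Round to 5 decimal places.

p₁ = l_85/l_70 = 36,645/80,842 = 0.453292; p₂ = l_75/l_70 = 67,243/80,842 = 0.831783.
P(both) = p₁ × p₂ = 0.453292 × 0.831783 = 0.377041.

0.37704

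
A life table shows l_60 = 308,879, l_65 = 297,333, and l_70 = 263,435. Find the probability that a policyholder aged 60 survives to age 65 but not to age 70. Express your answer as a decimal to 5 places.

0.10975

We want 5|5q60 = (l_65 − l_70)/l_60.
This is the probability of reaching 65 but not 70, conditional on being alive at 60: (l_65 − l_70) / l_60.
= (297,333 − 263,435) / 308,879 = 33,898 / 308,879 = 0.109745.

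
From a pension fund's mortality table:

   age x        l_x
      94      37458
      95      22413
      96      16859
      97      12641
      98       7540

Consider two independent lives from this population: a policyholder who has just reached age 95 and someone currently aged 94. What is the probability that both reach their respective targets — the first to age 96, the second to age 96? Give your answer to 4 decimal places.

0.3385

p₁ = l_96/l_95 = 16859/22413 = 0.752197; p₂ = l_96/l_94 = 16859/37458 = 0.450077.
P(both) = p₁ × p₂ = 0.752197 × 0.450077 = 0.338547.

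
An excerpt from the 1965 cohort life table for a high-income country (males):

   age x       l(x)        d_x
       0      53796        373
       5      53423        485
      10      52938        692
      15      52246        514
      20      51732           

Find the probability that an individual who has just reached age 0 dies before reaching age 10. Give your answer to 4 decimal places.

P(die before 10 | alive at 0) = 1 − l(10)/l(0) = 1 − 52938/53796 = (858)/53796 = 0.015949.

0.0159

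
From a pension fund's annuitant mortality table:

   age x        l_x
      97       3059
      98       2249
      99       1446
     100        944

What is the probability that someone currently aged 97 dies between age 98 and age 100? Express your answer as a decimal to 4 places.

We want 1|2q97 = (l_98 − l_100)/l_97.
This is the probability of reaching 98 but not 100, conditional on being alive at 97: (l_98 − l_100) / l_97.
= (2249 − 944) / 3059 = 1305 / 3059 = 0.426610.

0.4266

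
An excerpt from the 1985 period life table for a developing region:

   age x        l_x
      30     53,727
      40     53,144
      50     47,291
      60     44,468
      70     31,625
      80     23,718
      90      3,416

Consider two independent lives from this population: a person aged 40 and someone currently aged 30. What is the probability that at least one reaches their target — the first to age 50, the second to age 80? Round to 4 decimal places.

0.9385

p₁ = l_50/l_40 = 47,291/53,144 = 0.889865; p₂ = l_80/l_30 = 23,718/53,727 = 0.441454.
P(at least one) = 1 − (1−p₁)(1−p₂) = 1 − 0.110135 × 0.558546 = 0.938485.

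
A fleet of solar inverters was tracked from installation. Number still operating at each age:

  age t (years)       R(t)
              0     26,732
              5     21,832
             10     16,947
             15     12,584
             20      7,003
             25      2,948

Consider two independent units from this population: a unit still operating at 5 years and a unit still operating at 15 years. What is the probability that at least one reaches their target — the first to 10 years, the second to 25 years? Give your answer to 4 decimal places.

0.8287

p₁ = R(10)/R(5) = 16,947/21,832 = 0.776246; p₂ = R(25)/R(15) = 2,948/12,584 = 0.234266.
P(at least one) = 1 − (1−p₁)(1−p₂) = 1 − 0.223754 × 0.765734 = 0.828664.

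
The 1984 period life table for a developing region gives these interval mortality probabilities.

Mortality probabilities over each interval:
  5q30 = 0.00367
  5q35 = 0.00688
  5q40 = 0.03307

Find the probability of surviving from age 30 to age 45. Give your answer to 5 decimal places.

0.95675

Chaining the interval survival probabilities: (1 − 0.00367) × (1 − 0.00688) × (1 − 0.03307).
= 0.99633 × 0.99312 × 0.96693 = 0.956753.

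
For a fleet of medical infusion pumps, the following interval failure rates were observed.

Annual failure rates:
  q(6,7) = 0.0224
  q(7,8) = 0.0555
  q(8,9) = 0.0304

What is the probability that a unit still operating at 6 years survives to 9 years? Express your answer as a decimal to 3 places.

Survival from 6 to 9 is the product of surviving each interval: (1 − 0.0224) × (1 − 0.0555) × (1 − 0.0304).
= 0.9776 × 0.9445 × 0.9696 = 0.895274.

0.895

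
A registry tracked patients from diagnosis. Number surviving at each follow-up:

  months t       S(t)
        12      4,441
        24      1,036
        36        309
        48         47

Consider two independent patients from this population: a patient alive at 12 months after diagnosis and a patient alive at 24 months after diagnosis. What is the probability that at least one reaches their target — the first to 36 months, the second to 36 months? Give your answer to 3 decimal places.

p₁ = S(36)/S(12) = 309/4,441 = 0.069579; p₂ = S(36)/S(24) = 309/1,036 = 0.298263.
P(at least one) = 1 − (1−p₁)(1−p₂) = 1 − 0.930421 × 0.701737 = 0.347089.

0.347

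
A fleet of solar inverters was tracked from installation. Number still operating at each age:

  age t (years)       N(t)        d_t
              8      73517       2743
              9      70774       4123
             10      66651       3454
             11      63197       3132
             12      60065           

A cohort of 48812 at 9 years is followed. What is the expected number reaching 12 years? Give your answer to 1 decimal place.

The relevant probability is 60065/70774 = 0.848687.
Expected number = 48812 × 0.848687 = 41426.1.

41426.1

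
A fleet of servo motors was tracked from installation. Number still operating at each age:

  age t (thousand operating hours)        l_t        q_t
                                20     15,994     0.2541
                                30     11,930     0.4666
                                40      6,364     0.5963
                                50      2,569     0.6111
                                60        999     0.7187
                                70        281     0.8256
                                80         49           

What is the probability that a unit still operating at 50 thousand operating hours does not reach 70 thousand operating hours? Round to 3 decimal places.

P(fail before 70 | operational at 50) = 1 − l_70/l_50 = 1 − 281/2,569 = (2,288)/2,569 = 0.890619.

0.891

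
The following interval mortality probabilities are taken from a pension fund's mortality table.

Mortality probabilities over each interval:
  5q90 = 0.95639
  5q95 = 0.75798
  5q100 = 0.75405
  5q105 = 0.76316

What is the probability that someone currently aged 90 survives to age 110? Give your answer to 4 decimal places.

0.0006

20p90 = (1 − 0.95639) × (1 − 0.75798) × (1 − 0.75405) × (1 − 0.76316).
= 0.04361 × 0.24202 × 0.24595 × 0.23684 = 0.000615.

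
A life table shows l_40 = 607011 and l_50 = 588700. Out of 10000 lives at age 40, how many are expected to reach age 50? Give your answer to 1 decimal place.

The relevant probability is 588700/607011 = 0.969834.
Expected number = 10000 × 0.969834 = 9698.3.

9698.3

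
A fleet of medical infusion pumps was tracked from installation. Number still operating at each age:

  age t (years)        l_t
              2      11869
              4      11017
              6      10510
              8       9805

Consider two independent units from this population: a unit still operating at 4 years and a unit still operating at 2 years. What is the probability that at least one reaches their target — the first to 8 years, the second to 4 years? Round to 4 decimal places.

p₁ = l_8/l_4 = 9805/11017 = 0.889988; p₂ = l_4/l_2 = 11017/11869 = 0.928216.
P(at least one) = 1 − (1−p₁)(1−p₂) = 1 − 0.110012 × 0.071784 = 0.992103.

0.9921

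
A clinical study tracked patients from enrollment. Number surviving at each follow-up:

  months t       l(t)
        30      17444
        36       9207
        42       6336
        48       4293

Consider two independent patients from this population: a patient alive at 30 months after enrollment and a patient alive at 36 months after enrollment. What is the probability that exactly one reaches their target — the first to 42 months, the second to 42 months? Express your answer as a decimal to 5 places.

p₁ = l(42)/l(30) = 6336/17444 = 0.363219; p₂ = l(42)/l(36) = 6336/9207 = 0.688172.
P(exactly one) = p₁(1−p₂) + (1−p₁)p₂ = 0.113262 + 0.438215 = 0.551477.

0.55148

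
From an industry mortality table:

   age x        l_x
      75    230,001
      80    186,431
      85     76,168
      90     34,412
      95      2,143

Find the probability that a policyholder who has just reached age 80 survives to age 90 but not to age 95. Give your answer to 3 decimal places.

We want 10|5q80 = (l_90 − l_95)/l_80.
This is the probability of reaching 90 but not 95, conditional on being alive at 80: (l_90 − l_95) / l_80.
= (34,412 − 2,143) / 186,431 = 32,269 / 186,431 = 0.173088.

0.173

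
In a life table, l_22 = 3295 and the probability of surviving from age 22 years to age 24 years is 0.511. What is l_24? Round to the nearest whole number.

1684

l_24 = l_22 × p = 3295 × 0.511 = 1684.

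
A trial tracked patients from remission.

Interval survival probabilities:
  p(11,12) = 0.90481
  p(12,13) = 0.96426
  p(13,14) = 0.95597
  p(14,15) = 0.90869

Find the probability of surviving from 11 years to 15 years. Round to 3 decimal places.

P(survive 11→15) = 0.90481 × 0.96426 × 0.95597 × 0.90869.
= 0.757899.

0.758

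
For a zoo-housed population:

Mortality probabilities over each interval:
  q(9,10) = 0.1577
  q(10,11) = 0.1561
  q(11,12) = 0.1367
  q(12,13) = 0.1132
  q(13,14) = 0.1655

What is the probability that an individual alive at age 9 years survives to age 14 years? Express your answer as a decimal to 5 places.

P(survive 9→14) = (1 − 0.1577) × (1 − 0.1561) × (1 − 0.1367) × (1 − 0.1132) × (1 − 0.1655).
= 0.8423 × 0.8439 × 0.8633 × 0.8868 × 0.8345 = 0.454121.

0.45412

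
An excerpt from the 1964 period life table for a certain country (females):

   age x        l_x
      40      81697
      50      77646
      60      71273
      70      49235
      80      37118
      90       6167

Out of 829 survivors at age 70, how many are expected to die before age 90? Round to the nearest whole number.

725

The relevant probability is 1 − 6167/49235 = 0.874744.
Expected number = 829 × 0.874744 = 725.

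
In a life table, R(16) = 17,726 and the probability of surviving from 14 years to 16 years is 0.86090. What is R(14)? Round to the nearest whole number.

R(14) = R(16) / p = 17,726 / 0.86090 = 20590.

20590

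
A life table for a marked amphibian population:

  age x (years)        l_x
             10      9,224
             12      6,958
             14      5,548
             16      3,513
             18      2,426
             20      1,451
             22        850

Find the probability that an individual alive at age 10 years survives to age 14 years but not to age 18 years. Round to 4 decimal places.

This is the probability of reaching 14 but not 18, conditional on being alive at 10: (l_14 − l_18) / l_10.
= (5,548 − 2,426) / 9,224 = 3,122 / 9,224 = 0.338465.

0.3385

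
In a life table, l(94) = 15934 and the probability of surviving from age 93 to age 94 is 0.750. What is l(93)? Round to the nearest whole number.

21245

l(93) = l(94) / p = 15934 / 0.750 = 21245.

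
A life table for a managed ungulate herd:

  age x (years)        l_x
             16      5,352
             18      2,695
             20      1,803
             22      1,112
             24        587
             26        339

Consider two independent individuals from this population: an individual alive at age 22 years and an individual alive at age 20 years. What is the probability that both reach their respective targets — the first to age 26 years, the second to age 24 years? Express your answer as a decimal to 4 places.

p₁ = l_26/l_22 = 339/1,112 = 0.304856; p₂ = l_24/l_20 = 587/1,803 = 0.325568.
P(both) = p₁ × p₂ = 0.304856 × 0.325568 = 0.099251.

0.0993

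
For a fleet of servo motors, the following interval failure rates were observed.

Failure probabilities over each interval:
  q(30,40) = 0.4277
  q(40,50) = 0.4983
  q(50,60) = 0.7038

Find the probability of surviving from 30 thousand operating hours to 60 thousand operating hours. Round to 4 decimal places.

0.0850

Survival from 30 to 60 is the product of surviving each interval: (1 − 0.4277) × (1 − 0.4983) × (1 − 0.7038).
= 0.5723 × 0.5017 × 0.2962 = 0.085046.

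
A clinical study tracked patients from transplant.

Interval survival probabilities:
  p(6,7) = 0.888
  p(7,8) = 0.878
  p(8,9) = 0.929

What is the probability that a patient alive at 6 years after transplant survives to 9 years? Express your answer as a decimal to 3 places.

0.724

P(survive 6→9) = 0.888 × 0.878 × 0.929.
= 0.724308.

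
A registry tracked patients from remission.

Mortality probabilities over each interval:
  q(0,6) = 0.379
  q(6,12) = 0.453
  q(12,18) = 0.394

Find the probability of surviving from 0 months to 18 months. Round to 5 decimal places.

0.20585

The overall survival probability is (1 − 0.379) × (1 − 0.453) × (1 − 0.394).
= 0.621 × 0.547 × 0.606 = 0.205850.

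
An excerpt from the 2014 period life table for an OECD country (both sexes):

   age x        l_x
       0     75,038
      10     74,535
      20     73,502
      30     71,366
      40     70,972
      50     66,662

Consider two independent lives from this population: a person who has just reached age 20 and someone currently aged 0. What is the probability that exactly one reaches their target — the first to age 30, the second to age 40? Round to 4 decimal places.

0.0801

p₁ = l_30/l_20 = 71,366/73,502 = 0.970940; p₂ = l_40/l_0 = 70,972/75,038 = 0.945814.
P(exactly one) = p₁(1−p₂) + (1−p₁)p₂ = 0.052611 + 0.027485 = 0.080097.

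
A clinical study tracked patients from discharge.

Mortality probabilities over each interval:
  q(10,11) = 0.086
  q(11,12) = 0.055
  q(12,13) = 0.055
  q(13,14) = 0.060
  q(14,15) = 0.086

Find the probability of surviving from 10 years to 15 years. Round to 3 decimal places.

Survival from 10 to 15 is the product of surviving each interval: (1 − 0.086) × (1 − 0.055) × (1 − 0.055) × (1 − 0.060) × (1 − 0.086).
= 0.914 × 0.945 × 0.945 × 0.940 × 0.914 = 0.701268.

0.701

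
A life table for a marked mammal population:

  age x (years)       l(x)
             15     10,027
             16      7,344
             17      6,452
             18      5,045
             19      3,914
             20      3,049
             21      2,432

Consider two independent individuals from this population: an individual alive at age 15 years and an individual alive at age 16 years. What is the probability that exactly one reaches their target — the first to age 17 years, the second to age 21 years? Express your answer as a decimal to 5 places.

0.54845

p₁ = l(17)/l(15) = 6,452/10,027 = 0.643463; p₂ = l(21)/l(16) = 2,432/7,344 = 0.331155.
P(exactly one) = p₁(1−p₂) + (1−p₁)p₂ = 0.430377 + 0.118069 = 0.548446.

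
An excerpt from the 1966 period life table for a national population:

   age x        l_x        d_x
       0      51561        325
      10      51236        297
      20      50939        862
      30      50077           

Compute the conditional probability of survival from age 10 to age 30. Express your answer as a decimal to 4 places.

We want 20p10 = l_30/l_10.
The conditional survival probability is l_30/l_10 = 50077/51236 = 0.977379.

0.9774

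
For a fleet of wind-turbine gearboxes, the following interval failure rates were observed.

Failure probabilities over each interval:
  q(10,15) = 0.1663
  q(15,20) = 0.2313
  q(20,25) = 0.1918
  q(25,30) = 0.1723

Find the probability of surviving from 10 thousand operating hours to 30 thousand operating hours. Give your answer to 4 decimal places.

Survival from 10 to 30 is the product of surviving each interval: (1 − 0.1663) × (1 − 0.2313) × (1 − 0.1918) × (1 − 0.1723).
= 0.8337 × 0.7687 × 0.8082 × 0.8277 = 0.428705.

0.4287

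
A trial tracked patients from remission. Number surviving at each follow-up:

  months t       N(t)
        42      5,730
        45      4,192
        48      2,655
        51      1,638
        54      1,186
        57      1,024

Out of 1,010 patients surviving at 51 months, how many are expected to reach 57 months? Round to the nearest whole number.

631

The relevant probability is 1,024/1,638 = 0.625153.
Expected number = 1,010 × 0.625153 = 631.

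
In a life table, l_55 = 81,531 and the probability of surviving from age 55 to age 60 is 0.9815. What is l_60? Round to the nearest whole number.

80023

l_60 = l_55 × p = 81,531 × 0.9815 = 80023.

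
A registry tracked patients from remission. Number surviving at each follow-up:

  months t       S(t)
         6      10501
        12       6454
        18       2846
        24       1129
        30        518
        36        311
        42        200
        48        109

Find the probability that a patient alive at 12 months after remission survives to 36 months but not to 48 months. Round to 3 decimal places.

This is the probability of reaching 36 but not 48, conditional on being alive at 12: (S(36) − S(48)) / S(12).
= (311 − 109) / 6454 = 202 / 6454 = 0.031298.

0.031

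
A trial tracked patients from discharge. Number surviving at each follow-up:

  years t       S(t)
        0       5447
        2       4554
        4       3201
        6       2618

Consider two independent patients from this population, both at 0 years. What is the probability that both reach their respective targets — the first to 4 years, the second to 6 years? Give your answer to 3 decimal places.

p₁ = S(4)/S(0) = 3201/5447 = 0.587663; p₂ = S(6)/S(0) = 2618/5447 = 0.480632.
P(both) = p₁ × p₂ = 0.587663 × 0.480632 = 0.282450.

0.282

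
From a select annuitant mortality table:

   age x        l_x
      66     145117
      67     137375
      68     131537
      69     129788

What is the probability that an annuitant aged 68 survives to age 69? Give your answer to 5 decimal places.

The conditional survival probability is l_69/l_68 = 129788/131537 = 0.986703.

0.98670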